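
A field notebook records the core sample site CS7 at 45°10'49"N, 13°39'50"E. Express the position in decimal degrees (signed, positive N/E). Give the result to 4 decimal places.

lat: 45.1803° N → +45.1803°
lon: 13.6639° E → +13.6639°

+45.1803°, +13.6639°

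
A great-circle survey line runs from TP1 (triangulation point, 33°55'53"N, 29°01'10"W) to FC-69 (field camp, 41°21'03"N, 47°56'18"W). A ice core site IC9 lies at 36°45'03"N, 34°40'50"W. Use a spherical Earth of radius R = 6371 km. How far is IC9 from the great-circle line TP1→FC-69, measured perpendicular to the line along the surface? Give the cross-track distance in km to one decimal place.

TP1: φ = +33.93139°, λ = -29.01944°
FC-69: φ = +41.35083°, λ = -47.93833°
IC9: φ = +36.75083°, λ = -34.68056°
δ₁₃ = central angle TP1→IC9 = 0.094405 rad  (haversine)
θ₁₃ = bearing TP1→IC9 = 303.021°,  θ₁₂ = bearing TP1→FC-69 = 301.946°
dₓₜ = R·arcsin(sin δ₁₃ · sin(θ₁₃ − θ₁₂)) = 6371·arcsin(0.09427·sin(1.076°)) = 11.273 km
|dₓₜ| = 11.273 km

11.3 km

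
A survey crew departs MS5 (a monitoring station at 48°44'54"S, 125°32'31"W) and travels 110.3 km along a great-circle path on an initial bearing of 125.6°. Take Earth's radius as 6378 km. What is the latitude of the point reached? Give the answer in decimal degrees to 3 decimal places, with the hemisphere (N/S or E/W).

49.319°S

MS5: φ = -48.74833°, λ = -125.54194°
δ = d/R = 110.3/6378 = 0.017294 rad
φ₂ = arcsin(sin φ₁ cos δ + cos φ₁ sin δ cos θ)
   = arcsin(-0.75182·0.99985 + 0.65937·0.01729·-0.58212) = -49.31858°
λ₂ = λ₁ + atan2(sin θ sin δ cos φ₁, cos δ − sin φ₁ sin φ₂) = -124.30594°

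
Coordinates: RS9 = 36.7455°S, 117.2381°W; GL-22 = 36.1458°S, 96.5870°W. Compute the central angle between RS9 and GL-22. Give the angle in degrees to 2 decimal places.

16.59°

Δφ = 0.5997°,  Δλ = 20.6511°
a = sin²(Δφ/2) + cos φ₁ cos φ₂ sin²(Δλ/2) = 0.020816
c = 2·arcsin(√a) = 0.289565 rad = 16.5908°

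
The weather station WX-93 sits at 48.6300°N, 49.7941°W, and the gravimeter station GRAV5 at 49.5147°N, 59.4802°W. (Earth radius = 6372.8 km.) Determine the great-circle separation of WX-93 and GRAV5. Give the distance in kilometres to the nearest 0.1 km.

Δφ = 0.8847°,  Δλ = -9.6861°
a = sin²(Δφ/2) + cos φ₁ cos φ₂ sin²(Δλ/2) = 0.003118
c = 2·arcsin(√a) = 0.111740 rad = 6.4022°
d = R·c = 6372.8 × 0.111740 = 712.1 km

712.1 km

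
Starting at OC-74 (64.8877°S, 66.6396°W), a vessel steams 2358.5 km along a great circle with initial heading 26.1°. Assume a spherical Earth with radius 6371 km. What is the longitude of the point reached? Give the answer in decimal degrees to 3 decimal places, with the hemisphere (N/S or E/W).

53.647°W

δ = d/R = 2358.5/6371 = 0.370193 rad
φ₂ = arcsin(sin φ₁ cos δ + cos φ₁ sin δ cos θ)
   = arcsin(-0.90548·0.93226 + 0.42439·0.36180·0.89803) = -44.93077°
λ₂ = λ₁ + atan2(sin θ sin δ cos φ₁, cos δ − sin φ₁ sin φ₂) = -53.64695°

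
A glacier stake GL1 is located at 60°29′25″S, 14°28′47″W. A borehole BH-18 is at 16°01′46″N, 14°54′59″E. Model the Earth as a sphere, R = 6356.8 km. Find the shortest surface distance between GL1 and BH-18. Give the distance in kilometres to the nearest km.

8885 km

GL1: φ = -60.49028°, λ = -14.47972°
BH-18: φ = +16.02944°, λ = +14.91639°
Δφ = 76.5197°,  Δλ = 29.3961°
a = sin²(Δφ/2) + cos φ₁ cos φ₂ sin²(Δλ/2) = 0.413922
c = 2·arcsin(√a) = 1.397778 rad = 80.0868°
d = R·c = 6356.8 × 1.397778 = 8885.4 km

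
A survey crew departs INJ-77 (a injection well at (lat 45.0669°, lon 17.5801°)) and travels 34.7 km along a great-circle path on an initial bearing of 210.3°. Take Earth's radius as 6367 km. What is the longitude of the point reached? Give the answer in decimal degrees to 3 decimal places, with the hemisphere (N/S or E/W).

17.358°E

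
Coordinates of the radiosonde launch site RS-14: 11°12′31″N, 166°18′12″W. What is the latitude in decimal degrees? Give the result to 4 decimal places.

11° + 12′/60 + 31″/3600 = 11 + 0.20000 + 0.00861 = 11.2086°

11.2086°N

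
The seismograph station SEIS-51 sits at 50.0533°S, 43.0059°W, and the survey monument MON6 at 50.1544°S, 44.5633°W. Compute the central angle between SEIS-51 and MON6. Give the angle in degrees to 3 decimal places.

1.004°

Δφ = -0.1011°,  Δλ = -1.5574°
a = sin²(Δφ/2) + cos φ₁ cos φ₂ sin²(Δλ/2) = 0.000077
c = 2·arcsin(√a) = 0.017523 rad = 1.0040°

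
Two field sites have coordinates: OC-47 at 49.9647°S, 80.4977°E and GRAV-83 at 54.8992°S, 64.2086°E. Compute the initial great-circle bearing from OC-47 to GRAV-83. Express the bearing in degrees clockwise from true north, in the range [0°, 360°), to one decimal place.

Δλ = -16.2891°
y = sin Δλ · cos φ₂ = -0.161283
x = cos φ₁ sin φ₂ − sin φ₁ cos φ₂ cos Δλ = -0.103689
θ = atan2(y, x) = -122.7371° → 237.2629° (mod 360°)

237.3°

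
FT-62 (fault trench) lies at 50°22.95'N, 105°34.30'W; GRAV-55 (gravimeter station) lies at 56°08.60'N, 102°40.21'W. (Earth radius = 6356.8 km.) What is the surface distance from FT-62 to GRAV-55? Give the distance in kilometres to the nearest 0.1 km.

667.4 km

FT-62: φ = +50.38250°, λ = -105.57167°
GRAV-55: φ = +56.14333°, λ = -102.67017°
Δφ = 5.7608°,  Δλ = 2.9015°
a = sin²(Δφ/2) + cos φ₁ cos φ₂ sin²(Δλ/2) = 0.002753
c = 2·arcsin(√a) = 0.104985 rad = 6.0152°
d = R·c = 6356.8 × 0.104985 = 667.4 km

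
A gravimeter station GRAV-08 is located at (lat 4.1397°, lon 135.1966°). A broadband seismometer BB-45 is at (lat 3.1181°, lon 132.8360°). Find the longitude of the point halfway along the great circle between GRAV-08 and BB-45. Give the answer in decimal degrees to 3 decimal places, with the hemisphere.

134.016°E

Bx = cos φ₂ cos Δλ = 0.997672,  By = cos φ₂ sin Δλ = -0.041128
φₘ = atan2(sin φ₁ + sin φ₂, √((cos φ₁ + Bx)² + By²)) = 3.62967°
λₘ = λ₁ + atan2(By, cos φ₁ + Bx) = 134.01563°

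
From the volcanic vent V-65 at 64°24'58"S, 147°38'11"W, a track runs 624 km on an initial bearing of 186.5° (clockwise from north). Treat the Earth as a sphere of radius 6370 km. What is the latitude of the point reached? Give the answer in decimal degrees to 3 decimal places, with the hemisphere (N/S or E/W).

V-65: φ = -64.41611°, λ = -147.63639°
δ = d/R = 624/6370 = 0.097959 rad
φ₂ = arcsin(sin φ₁ cos δ + cos φ₁ sin δ cos θ)
   = arcsin(-0.90195·0.99521 + 0.43183·0.09780·-0.99357) = -69.98327°
λ₂ = λ₁ + atan2(sin θ sin δ cos φ₁, cos δ − sin φ₁ sin φ₂) = -149.48995°

69.983°S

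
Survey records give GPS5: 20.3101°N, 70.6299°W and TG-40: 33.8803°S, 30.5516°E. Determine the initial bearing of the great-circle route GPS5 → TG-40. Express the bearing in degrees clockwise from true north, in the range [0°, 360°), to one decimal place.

119.8°

Δλ = 101.1815°
y = sin Δλ · cos φ₂ = 0.814445
x = cos φ₁ sin φ₂ − sin φ₁ cos φ₂ cos Δλ = -0.466921
θ = atan2(y, x) = 119.8256° → 119.8256° (mod 360°)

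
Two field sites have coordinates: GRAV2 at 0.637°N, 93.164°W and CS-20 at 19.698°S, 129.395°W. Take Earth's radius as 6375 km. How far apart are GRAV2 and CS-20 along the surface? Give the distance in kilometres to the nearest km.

4553 km

Δφ = -20.3350°,  Δλ = -36.2310°
a = sin²(Δφ/2) + cos φ₁ cos φ₂ sin²(Δλ/2) = 0.122178
c = 2·arcsin(√a) = 0.714160 rad = 40.9184°
d = R·c = 6375 × 0.714160 = 4552.8 km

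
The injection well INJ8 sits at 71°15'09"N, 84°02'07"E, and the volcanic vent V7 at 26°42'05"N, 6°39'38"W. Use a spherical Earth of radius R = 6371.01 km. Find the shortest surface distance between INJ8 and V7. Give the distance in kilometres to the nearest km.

7232 km

INJ8: φ = +71.25250°, λ = +84.03528°
V7: φ = +26.70139°, λ = -6.66056°
Δφ = -44.5511°,  Δλ = -90.6958°
a = sin²(Δφ/2) + cos φ₁ cos φ₂ sin²(Δλ/2) = 0.288993
c = 2·arcsin(√a) = 1.135131 rad = 65.0382°
d = R·c = 6371.01 × 1.135131 = 7231.9 km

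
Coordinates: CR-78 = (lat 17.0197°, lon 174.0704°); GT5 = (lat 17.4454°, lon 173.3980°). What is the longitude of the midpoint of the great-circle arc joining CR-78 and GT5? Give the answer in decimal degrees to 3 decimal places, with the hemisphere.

173.735°E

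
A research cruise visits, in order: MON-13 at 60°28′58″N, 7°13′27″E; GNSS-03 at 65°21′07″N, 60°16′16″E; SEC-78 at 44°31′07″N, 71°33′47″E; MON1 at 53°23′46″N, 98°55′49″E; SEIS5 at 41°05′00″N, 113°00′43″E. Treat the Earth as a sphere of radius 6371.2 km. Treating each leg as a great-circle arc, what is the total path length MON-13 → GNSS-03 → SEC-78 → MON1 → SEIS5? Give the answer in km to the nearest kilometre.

9009 km

MON-13: φ = +60.48278°, λ = +7.22417°
GNSS-03: φ = +65.35194°, λ = +60.27111°
SEC-78: φ = +44.51861°, λ = +71.56306°
MON1: φ = +53.39611°, λ = +98.93028°
SEIS5: φ = +41.08333°, λ = +113.01194°
MON-13→GNSS-03: c = 0.416671 rad, d = 2654.70 km
GNSS-03→SEC-78: c = 0.379466 rad, d = 2417.65 km
SEC-78→MON1: c = 0.346886 rad, d = 2210.08 km
MON1→SEIS5: c = 0.271043 rad, d = 1726.87 km
Total = 2654.70 + 2417.65 + 2210.08 + 1726.87 = 9009.30 km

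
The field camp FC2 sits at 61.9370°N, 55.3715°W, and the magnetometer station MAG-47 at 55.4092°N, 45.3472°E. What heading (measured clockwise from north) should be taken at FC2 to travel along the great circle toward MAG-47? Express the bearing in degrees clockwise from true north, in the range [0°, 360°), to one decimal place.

49.3°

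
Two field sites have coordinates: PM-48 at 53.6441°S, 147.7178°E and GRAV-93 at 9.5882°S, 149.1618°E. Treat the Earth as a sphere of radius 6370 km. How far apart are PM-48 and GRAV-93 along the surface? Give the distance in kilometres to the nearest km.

4900 km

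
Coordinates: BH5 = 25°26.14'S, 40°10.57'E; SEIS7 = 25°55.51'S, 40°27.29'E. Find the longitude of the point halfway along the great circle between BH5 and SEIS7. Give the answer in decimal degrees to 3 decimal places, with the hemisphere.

40.315°E

BH5: φ = -25.43567°, λ = +40.17617°
SEIS7: φ = -25.92517°, λ = +40.45483°
Bx = cos φ₂ cos Δλ = 0.899355,  By = cos φ₂ sin Δλ = 0.004374
φₘ = atan2(sin φ₁ + sin φ₂, √((cos φ₁ + Bx)² + By²)) = -25.68048°
λₘ = λ₁ + atan2(By, cos φ₁ + Bx) = 40.31521°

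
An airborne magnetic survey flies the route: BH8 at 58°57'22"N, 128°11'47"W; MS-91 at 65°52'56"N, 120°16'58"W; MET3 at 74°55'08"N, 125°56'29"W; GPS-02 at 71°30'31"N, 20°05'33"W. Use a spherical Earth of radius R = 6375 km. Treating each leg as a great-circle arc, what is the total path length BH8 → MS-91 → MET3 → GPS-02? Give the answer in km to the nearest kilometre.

BH8: φ = +58.95611°, λ = -128.19639°
MS-91: φ = +65.88222°, λ = -120.28278°
MET3: φ = +74.91889°, λ = -125.94139°
GPS-02: φ = +71.50861°, λ = -20.09250°
BH8→MS-91: c = 0.136519 rad, d = 870.31 km
MS-91→MET3: c = 0.160984 rad, d = 1026.28 km
MET3→GPS-02: c = 0.466448 rad, d = 2973.61 km
Total = 870.31 + 1026.28 + 2973.61 = 4870.19 km

4870 km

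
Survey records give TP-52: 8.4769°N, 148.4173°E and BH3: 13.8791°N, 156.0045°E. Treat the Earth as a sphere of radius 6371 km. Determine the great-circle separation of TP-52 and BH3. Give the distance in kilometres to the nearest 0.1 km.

1022.4 km

Δφ = 5.4022°,  Δλ = 7.5872°
a = sin²(Δφ/2) + cos φ₁ cos φ₂ sin²(Δλ/2) = 0.006424
c = 2·arcsin(√a) = 0.160473 rad = 9.1944°
d = R·c = 6371 × 0.160473 = 1022.4 km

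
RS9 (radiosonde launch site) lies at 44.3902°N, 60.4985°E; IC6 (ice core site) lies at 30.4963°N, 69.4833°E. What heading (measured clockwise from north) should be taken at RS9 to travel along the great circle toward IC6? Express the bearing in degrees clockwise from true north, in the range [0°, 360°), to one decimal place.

Δλ = 8.9848°
y = sin Δλ · cos φ₂ = 0.134568
x = cos φ₁ sin φ₂ − sin φ₁ cos φ₂ cos Δλ = -0.232729
θ = atan2(y, x) = 149.9627° → 149.9627° (mod 360°)

150.0°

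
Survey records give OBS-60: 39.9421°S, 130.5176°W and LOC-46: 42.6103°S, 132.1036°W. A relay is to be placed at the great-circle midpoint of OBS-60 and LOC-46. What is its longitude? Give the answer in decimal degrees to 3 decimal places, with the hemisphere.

131.294°W

Bx = cos φ₂ cos Δλ = 0.735693,  By = cos φ₂ sin Δλ = -0.020370
φₘ = atan2(sin φ₁ + sin φ₂, √((cos φ₁ + Bx)² + By²)) = -41.27892°
λₘ = λ₁ + atan2(By, cos φ₁ + Bx) = -131.29439°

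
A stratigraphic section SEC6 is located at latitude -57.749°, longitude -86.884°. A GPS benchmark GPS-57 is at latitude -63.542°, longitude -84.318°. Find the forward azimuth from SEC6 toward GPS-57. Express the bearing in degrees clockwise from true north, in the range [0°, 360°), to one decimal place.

Δλ = 2.5660°
y = sin Δλ · cos φ₂ = 0.019947
x = cos φ₁ sin φ₂ − sin φ₁ cos φ₂ cos Δλ = -0.101313
θ = atan2(y, x) = 168.8618° → 168.8618° (mod 360°)

168.9°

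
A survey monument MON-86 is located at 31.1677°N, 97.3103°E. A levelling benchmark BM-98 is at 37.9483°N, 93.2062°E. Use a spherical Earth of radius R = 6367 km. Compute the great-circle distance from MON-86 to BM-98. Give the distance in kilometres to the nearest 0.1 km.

Δφ = 6.7806°,  Δλ = -4.1041°
a = sin²(Δφ/2) + cos φ₁ cos φ₂ sin²(Δλ/2) = 0.004362
c = 2·arcsin(√a) = 0.132193 rad = 7.5741°
d = R·c = 6367 × 0.132193 = 841.7 km

841.7 km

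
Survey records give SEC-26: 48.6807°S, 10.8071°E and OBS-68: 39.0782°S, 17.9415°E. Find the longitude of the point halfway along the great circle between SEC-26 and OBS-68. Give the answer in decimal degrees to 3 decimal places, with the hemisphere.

14.663°E

Bx = cos φ₂ cos Δλ = 0.770276,  By = cos φ₂ sin Δλ = 0.096413
φₘ = atan2(sin φ₁ + sin φ₂, √((cos φ₁ + Bx)² + By²)) = -43.93461°
λₘ = λ₁ + atan2(By, cos φ₁ + Bx) = 14.66280°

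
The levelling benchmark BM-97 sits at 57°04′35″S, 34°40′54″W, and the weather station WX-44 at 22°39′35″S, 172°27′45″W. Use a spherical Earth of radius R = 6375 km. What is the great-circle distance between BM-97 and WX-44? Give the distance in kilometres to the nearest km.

10320 km

BM-97: φ = -57.07639°, λ = -34.68167°
WX-44: φ = -22.65972°, λ = -172.46250°
Δφ = 34.4167°,  Δλ = -137.7808°
a = sin²(Δφ/2) + cos φ₁ cos φ₂ sin²(Δλ/2) = 0.524033
c = 2·arcsin(√a) = 1.618881 rad = 92.7550°
d = R·c = 6375 × 1.618881 = 10320.4 km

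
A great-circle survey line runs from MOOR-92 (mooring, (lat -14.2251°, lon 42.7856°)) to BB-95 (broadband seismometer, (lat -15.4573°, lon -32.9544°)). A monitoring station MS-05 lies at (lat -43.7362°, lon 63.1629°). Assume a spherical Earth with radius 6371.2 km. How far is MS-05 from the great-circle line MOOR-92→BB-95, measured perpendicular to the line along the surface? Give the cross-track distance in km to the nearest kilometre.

δ₁₃ = central angle MOOR-92→MS-05 = 0.598058 rad  (haversine)
θ₁₃ = bearing MOOR-92→MS-05 = 153.459°,  θ₁₂ = bearing MOOR-92→BB-95 = 257.915°
dₓₜ = R·arcsin(sin δ₁₃ · sin(θ₁₃ − θ₁₂)) = 6371.2·arcsin(0.56304·sin(-104.456°)) = -3673.911 km
|dₓₜ| = 3673.911 km

3674 km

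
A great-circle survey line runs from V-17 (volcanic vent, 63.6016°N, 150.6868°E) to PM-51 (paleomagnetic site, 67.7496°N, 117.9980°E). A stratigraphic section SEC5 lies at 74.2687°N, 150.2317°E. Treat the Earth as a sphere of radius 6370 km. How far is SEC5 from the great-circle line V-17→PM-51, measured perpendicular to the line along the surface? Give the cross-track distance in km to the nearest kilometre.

δ₁₃ = central angle V-17→SEC5 = 0.186197 rad  (haversine)
θ₁₃ = bearing V-17→SEC5 = 359.333°,  θ₁₂ = bearing V-17→PM-51 = 301.649°
dₓₜ = R·arcsin(sin δ₁₃ · sin(θ₁₃ − θ₁₂)) = 6370·arcsin(0.18512·sin(57.684°)) = 1000.698 km
|dₓₜ| = 1000.698 km

1001 km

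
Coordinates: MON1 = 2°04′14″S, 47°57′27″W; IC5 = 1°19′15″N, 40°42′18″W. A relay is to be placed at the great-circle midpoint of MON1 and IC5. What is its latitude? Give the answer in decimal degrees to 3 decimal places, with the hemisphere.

MON1: φ = -2.07056°, λ = -47.95750°
IC5: φ = +1.32083°, λ = -40.70500°
Bx = cos φ₂ cos Δλ = 0.991736,  By = cos φ₂ sin Δλ = 0.126209
φₘ = atan2(sin φ₁ + sin φ₂, √((cos φ₁ + Bx)² + By²)) = -0.37561°
λₘ = λ₁ + atan2(By, cos φ₁ + Bx) = -44.33055°

0.376°S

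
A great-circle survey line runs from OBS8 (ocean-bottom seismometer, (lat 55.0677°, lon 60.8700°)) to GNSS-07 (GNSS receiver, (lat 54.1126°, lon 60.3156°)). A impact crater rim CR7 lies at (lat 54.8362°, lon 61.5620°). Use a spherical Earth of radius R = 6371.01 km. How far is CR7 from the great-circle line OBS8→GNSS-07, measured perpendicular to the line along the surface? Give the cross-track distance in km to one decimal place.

δ₁₃ = central angle OBS8→CR7 = 0.008027 rad  (haversine)
θ₁₃ = bearing OBS8→CR7 = 119.939°,  θ₁₂ = bearing OBS8→GNSS-07 = 198.816°
dₓₜ = R·arcsin(sin δ₁₃ · sin(θ₁₃ − θ₁₂)) = 6371.01·arcsin(0.00803·sin(-78.876°)) = -50.178 km
|dₓₜ| = 50.178 km

50.2 km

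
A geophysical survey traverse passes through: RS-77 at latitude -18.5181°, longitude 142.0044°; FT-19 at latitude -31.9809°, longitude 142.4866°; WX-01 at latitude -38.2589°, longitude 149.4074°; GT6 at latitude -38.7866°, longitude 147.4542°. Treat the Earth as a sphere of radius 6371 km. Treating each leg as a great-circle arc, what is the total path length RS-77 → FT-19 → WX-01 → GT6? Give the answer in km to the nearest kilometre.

RS-77→FT-19: c = 0.235093 rad, d = 1497.77 km
FT-19→WX-01: c = 0.147443 rad, d = 939.36 km
WX-01→GT6: c = 0.028215 rad, d = 179.76 km
Total = 1497.77 + 939.36 + 179.76 = 2616.89 km

2617 km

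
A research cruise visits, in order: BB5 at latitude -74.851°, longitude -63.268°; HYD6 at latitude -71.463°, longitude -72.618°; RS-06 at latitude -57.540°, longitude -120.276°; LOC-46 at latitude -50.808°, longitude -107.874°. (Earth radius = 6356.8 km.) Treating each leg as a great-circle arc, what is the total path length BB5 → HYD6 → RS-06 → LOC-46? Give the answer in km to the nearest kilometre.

4217 km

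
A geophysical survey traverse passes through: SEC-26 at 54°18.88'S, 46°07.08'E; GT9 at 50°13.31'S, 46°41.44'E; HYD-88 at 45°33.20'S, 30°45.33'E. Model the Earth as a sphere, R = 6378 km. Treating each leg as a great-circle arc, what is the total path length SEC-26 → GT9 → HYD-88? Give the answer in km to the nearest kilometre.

1752 km

SEC-26: φ = -54.31467°, λ = +46.11800°
GT9: φ = -50.22183°, λ = +46.69067°
HYD-88: φ = -45.55333°, λ = +30.75550°
SEC-26→GT9: c = 0.071694 rad, d = 457.27 km
GT9→HYD-88: c = 0.203001 rad, d = 1294.74 km
Total = 457.27 + 1294.74 = 1752.01 km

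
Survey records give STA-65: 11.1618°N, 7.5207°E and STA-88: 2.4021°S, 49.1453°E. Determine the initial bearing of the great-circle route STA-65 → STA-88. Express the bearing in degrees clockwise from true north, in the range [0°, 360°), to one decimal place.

Δλ = 41.6246°
y = sin Δλ · cos φ₂ = 0.663664
x = cos φ₁ sin φ₂ − sin φ₁ cos φ₂ cos Δλ = -0.185696
θ = atan2(y, x) = 105.6319° → 105.6319° (mod 360°)

105.6°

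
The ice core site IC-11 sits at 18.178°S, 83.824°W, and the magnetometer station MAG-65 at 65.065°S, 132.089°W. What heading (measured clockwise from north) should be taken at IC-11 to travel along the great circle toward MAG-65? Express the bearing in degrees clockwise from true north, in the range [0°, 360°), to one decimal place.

202.1°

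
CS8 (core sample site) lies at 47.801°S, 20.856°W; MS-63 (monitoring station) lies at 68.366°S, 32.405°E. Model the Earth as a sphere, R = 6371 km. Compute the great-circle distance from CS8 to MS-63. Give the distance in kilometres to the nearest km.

3692 km

Δφ = -20.5650°,  Δλ = 53.2610°
a = sin²(Δφ/2) + cos φ₁ cos φ₂ sin²(Δλ/2) = 0.081618
c = 2·arcsin(√a) = 0.579449 rad = 33.2000°
d = R·c = 6371 × 0.579449 = 3691.7 km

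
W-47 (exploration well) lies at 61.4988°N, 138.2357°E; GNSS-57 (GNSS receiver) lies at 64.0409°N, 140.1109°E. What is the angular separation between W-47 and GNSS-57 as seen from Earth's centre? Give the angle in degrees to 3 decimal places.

Δφ = 2.5421°,  Δλ = 1.8752°
a = sin²(Δφ/2) + cos φ₁ cos φ₂ sin²(Δλ/2) = 0.000548
c = 2·arcsin(√a) = 0.046822 rad = 2.6827°

2.683°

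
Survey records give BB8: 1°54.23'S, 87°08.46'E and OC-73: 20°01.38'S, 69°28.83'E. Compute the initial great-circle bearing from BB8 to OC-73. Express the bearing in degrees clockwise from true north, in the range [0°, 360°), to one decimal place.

BB8: φ = -1.90383°, λ = +87.14100°
OC-73: φ = -20.02300°, λ = +69.48050°
Δλ = -17.6605°
y = sin Δλ · cos φ₂ = -0.285039
x = cos φ₁ sin φ₂ − sin φ₁ cos φ₂ cos Δλ = -0.312465
θ = atan2(y, x) = -137.6282° → 222.3718° (mod 360°)

222.4°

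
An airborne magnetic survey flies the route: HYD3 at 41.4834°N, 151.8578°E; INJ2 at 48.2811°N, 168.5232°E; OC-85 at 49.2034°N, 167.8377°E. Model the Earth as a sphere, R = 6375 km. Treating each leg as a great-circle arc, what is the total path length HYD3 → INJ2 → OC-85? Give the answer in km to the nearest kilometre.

1626 km

HYD3→INJ2: c = 0.237073 rad, d = 1511.34 km
INJ2→OC-85: c = 0.017927 rad, d = 114.28 km
Total = 1511.34 + 114.28 = 1625.62 km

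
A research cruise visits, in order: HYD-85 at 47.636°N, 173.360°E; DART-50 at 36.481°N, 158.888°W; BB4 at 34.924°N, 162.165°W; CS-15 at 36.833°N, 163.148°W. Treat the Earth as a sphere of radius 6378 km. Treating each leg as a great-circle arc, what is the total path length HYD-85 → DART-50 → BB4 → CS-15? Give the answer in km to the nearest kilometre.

3162 km

HYD-85→DART-50: c = 0.405806 rad, d = 2588.23 km
DART-50→BB4: c = 0.053806 rad, d = 343.17 km
BB4→CS-15: c = 0.036101 rad, d = 230.25 km
Total = 2588.23 + 343.17 + 230.25 = 3161.66 km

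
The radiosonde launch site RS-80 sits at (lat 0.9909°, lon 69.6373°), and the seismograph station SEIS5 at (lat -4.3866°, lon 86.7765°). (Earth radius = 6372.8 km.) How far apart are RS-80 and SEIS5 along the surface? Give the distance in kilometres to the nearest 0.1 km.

1996.5 km

Δφ = -5.3775°,  Δλ = 17.1392°
a = sin²(Δφ/2) + cos φ₁ cos φ₂ sin²(Δλ/2) = 0.024336
c = 2·arcsin(√a) = 0.313282 rad = 17.9497°
d = R·c = 6372.8 × 0.313282 = 1996.5 km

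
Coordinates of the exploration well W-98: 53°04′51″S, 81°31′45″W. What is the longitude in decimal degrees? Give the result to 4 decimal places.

81.5292°W

81° + 31′/60 + 45″/3600 = 81 + 0.51667 + 0.01250 = 81.5292°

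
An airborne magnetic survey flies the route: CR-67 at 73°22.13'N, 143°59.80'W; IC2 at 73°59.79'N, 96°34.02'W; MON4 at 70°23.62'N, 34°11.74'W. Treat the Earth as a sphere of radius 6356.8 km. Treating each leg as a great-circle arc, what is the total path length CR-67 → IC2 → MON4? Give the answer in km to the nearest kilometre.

3492 km

CR-67: φ = +73.36883°, λ = -143.99667°
IC2: φ = +73.99650°, λ = -96.56700°
MON4: φ = +70.39367°, λ = -34.19567°
CR-67→IC2: c = 0.226701 rad, d = 1441.09 km
IC2→MON4: c = 0.322603 rad, d = 2050.72 km
Total = 1441.09 + 2050.72 = 3491.81 km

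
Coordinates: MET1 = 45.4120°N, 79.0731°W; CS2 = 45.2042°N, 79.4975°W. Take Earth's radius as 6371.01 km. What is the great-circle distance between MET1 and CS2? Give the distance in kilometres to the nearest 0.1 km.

Δφ = -0.2078°,  Δλ = -0.4244°
a = sin²(Δφ/2) + cos φ₁ cos φ₂ sin²(Δλ/2) = 0.000010
c = 2·arcsin(√a) = 0.006348 rad = 0.3637°
d = R·c = 6371.01 × 0.006348 = 40.4 km

40.4 km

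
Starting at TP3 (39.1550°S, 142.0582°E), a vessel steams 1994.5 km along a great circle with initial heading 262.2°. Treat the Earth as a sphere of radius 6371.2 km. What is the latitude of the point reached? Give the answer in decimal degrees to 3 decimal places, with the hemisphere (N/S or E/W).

δ = d/R = 1994.5/6371.2 = 0.313049 rad
φ₂ = arcsin(sin φ₁ cos δ + cos φ₁ sin δ cos θ)
   = arcsin(-0.63142·0.95140 + 0.77544·0.30796·-0.13572) = -39.28234°
λ₂ = λ₁ + atan2(sin θ sin δ cos φ₁, cos δ − sin φ₁ sin φ₂) = 118.84314°

39.282°S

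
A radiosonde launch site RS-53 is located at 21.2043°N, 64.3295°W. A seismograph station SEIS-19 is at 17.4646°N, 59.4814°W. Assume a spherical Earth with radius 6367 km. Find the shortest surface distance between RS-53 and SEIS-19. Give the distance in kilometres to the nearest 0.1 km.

Δφ = -3.7397°,  Δλ = 4.8481°
a = sin²(Δφ/2) + cos φ₁ cos φ₂ sin²(Δλ/2) = 0.002656
c = 2·arcsin(√a) = 0.103110 rad = 5.9077°
d = R·c = 6367 × 0.103110 = 656.5 km

656.5 km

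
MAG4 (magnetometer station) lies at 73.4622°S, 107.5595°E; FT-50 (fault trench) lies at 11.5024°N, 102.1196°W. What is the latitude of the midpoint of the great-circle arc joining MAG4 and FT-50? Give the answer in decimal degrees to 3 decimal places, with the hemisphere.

45.502°S

Bx = cos φ₂ cos Δλ = -0.851363,  By = cos φ₂ sin Δλ = 0.485198
φₘ = atan2(sin φ₁ + sin φ₂, √((cos φ₁ + Bx)² + By²)) = -45.50160°
λₘ = λ₁ + atan2(By, cos φ₁ + Bx) = -113.00923°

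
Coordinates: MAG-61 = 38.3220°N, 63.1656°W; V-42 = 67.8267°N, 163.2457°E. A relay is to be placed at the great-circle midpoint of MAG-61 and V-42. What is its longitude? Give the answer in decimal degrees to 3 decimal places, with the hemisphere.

90.701°W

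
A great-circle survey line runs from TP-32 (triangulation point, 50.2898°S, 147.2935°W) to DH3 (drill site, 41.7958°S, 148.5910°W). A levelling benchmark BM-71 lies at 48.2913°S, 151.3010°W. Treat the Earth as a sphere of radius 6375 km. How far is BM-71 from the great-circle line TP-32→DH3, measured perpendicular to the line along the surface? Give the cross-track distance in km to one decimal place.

270.2 km

δ₁₃ = central angle TP-32→BM-71 = 0.057413 rad  (haversine)
θ₁₃ = bearing TP-32→BM-71 = 305.869°,  θ₁₂ = bearing TP-32→DH3 = 353.473°
dₓₜ = R·arcsin(sin δ₁₃ · sin(θ₁₃ − θ₁₂)) = 6375·arcsin(0.05738·sin(-47.604°)) = -270.228 km
|dₓₜ| = 270.228 km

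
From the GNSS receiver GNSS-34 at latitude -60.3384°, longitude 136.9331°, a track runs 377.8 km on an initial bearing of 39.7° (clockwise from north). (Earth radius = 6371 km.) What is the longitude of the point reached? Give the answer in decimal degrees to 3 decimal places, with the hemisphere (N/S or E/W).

140.991°E

δ = d/R = 377.8/6371 = 0.059300 rad
φ₂ = arcsin(sin φ₁ cos δ + cos φ₁ sin δ cos θ)
   = arcsin(-0.86896·0.99824 + 0.49488·0.05927·0.76940) = -57.65804°
λ₂ = λ₁ + atan2(sin θ sin δ cos φ₁, cos δ − sin φ₁ sin φ₂) = 140.99097°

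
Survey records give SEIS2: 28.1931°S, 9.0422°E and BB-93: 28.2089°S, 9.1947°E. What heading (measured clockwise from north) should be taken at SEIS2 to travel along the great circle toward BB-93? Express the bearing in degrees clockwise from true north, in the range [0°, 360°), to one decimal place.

Δλ = 0.1525°
y = sin Δλ · cos φ₂ = 0.002346
x = cos φ₁ sin φ₂ − sin φ₁ cos φ₂ cos Δλ = -0.000277
θ = atan2(y, x) = 96.7410° → 96.7410° (mod 360°)

96.7°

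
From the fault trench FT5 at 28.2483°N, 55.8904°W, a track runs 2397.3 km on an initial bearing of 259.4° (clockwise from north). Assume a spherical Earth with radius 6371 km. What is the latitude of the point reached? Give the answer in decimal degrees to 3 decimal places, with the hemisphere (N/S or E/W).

22.373°N

δ = d/R = 2397.3/6371 = 0.376283 rad
φ₂ = arcsin(sin φ₁ cos δ + cos φ₁ sin δ cos θ)
   = arcsin(0.47329·0.93004 + 0.88090·0.36747·-0.18395) = 22.37301°
λ₂ = λ₁ + atan2(sin θ sin δ cos φ₁, cos δ − sin φ₁ sin φ₂) = -78.88209°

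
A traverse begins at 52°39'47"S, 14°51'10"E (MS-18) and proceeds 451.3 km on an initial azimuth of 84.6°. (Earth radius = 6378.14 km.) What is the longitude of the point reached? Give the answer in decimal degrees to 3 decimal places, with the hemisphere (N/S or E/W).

21.432°E

MS-18: φ = -52.66306°, λ = +14.85278°
δ = d/R = 451.3/6378.14 = 0.070757 rad
φ₂ = arcsin(sin φ₁ cos δ + cos φ₁ sin δ cos θ)
   = arcsin(-0.79508·0.99750 + 0.60650·0.07070·0.09411) = -52.09755°
λ₂ = λ₁ + atan2(sin θ sin δ cos φ₁, cos δ − sin φ₁ sin φ₂) = 21.43179°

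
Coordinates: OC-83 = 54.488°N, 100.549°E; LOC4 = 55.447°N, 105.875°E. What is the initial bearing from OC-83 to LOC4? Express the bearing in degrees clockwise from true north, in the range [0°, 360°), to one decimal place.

70.4°

Δλ = 5.3260°
y = sin Δλ · cos φ₂ = 0.052646
x = cos φ₁ sin φ₂ − sin φ₁ cos φ₂ cos Δλ = 0.018730
θ = atan2(y, x) = 70.4157° → 70.4157° (mod 360°)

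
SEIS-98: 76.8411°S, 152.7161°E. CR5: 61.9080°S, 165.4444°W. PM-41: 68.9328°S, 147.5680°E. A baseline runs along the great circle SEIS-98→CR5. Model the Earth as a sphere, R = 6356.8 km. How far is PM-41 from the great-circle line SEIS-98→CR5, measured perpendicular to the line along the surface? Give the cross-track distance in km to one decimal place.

876.6 km

δ₁₃ = central angle SEIS-98→PM-41 = 0.140405 rad  (haversine)
θ₁₃ = bearing SEIS-98→PM-41 = 346.674°,  θ₁₂ = bearing SEIS-98→CR5 = 65.859°
dₓₜ = R·arcsin(sin δ₁₃ · sin(θ₁₃ − θ₁₂)) = 6356.8·arcsin(0.13994·sin(280.815°)) = -876.569 km
|dₓₜ| = 876.569 km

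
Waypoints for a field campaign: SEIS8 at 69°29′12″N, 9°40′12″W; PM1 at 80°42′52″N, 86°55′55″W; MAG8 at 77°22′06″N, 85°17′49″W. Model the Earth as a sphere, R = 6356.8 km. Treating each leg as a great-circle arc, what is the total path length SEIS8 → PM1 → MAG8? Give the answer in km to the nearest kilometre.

SEIS8: φ = +69.48667°, λ = -9.67000°
PM1: φ = +80.71444°, λ = -86.93194°
MAG8: φ = +77.36833°, λ = -85.29694°
SEIS8→PM1: c = 0.357469 rad, d = 2272.36 km
PM1→MAG8: c = 0.058646 rad, d = 372.80 km
Total = 2272.36 + 372.80 = 2645.16 km

2645 km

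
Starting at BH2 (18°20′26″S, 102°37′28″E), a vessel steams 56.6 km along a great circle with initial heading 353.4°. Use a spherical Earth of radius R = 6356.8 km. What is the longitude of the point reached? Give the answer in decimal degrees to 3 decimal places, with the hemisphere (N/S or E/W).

BH2: φ = -18.34056°, λ = +102.62444°
δ = d/R = 56.6/6356.8 = 0.008904 rad
φ₂ = arcsin(sin φ₁ cos δ + cos φ₁ sin δ cos θ)
   = arcsin(-0.31466·0.99996 + 0.94920·0.00890·0.99337) = -17.83377°
λ₂ = λ₁ + atan2(sin θ sin δ cos φ₁, cos δ − sin φ₁ sin φ₂) = 102.56285°

102.563°E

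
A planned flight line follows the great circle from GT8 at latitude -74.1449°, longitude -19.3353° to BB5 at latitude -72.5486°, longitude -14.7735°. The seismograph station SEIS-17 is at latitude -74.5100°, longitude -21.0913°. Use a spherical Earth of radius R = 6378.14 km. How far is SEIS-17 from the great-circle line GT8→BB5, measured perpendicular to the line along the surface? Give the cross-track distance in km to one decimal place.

11.6 km

δ₁₃ = central angle GT8→SEIS-17 = 0.010447 rad  (haversine)
θ₁₃ = bearing GT8→SEIS-17 = 231.573°,  θ₁₂ = bearing GT8→BB5 = 41.518°
dₓₜ = R·arcsin(sin δ₁₃ · sin(θ₁₃ − θ₁₂)) = 6378.14·arcsin(0.01045·sin(190.055°)) = -11.633 km
|dₓₜ| = 11.633 km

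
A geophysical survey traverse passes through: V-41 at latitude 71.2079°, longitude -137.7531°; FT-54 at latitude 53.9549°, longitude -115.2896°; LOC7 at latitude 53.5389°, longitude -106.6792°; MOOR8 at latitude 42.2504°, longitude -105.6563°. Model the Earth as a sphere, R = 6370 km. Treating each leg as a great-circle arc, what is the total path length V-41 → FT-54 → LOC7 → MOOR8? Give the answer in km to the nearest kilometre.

V-41→FT-54: c = 0.346339 rad, d = 2206.18 km
FT-54→LOC7: c = 0.089109 rad, d = 567.62 km
LOC7→MOOR8: c = 0.197379 rad, d = 1257.31 km
Total = 2206.18 + 567.62 + 1257.31 = 4031.11 km

4031 km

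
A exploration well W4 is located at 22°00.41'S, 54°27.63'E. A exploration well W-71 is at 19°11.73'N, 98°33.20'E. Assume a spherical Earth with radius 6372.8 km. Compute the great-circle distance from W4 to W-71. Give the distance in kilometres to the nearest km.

6632 km

W4: φ = -22.00683°, λ = +54.46050°
W-71: φ = +19.19550°, λ = +98.55333°
Δφ = 41.2023°,  Δλ = 44.0928°
a = sin²(Δφ/2) + cos φ₁ cos φ₂ sin²(Δλ/2) = 0.247171
c = 2·arcsin(√a) = 1.040652 rad = 59.6250°
d = R·c = 6372.8 × 1.040652 = 6631.9 km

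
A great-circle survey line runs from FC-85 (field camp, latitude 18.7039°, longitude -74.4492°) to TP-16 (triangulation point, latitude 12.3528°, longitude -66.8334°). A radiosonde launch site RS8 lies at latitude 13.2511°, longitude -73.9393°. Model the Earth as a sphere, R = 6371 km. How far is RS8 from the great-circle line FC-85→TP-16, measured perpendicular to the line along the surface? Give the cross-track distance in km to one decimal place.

430.1 km

δ₁₃ = central angle FC-85→RS8 = 0.095553 rad  (haversine)
θ₁₃ = bearing FC-85→RS8 = 174.791°,  θ₁₂ = bearing FC-85→TP-16 = 129.799°
dₓₜ = R·arcsin(sin δ₁₃ · sin(θ₁₃ − θ₁₂)) = 6371·arcsin(0.09541·sin(44.992°)) = 430.077 km
|dₓₜ| = 430.077 km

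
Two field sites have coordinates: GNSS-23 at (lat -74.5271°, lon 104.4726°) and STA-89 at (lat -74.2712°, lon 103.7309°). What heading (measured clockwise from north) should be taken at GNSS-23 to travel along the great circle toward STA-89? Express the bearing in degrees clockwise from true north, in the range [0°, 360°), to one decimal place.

Δλ = -0.7417°
y = sin Δλ · cos φ₂ = -0.003509
x = cos φ₁ sin φ₂ − sin φ₁ cos φ₂ cos Δλ = 0.004444
θ = atan2(y, x) = -38.2932° → 321.7068° (mod 360°)

321.7°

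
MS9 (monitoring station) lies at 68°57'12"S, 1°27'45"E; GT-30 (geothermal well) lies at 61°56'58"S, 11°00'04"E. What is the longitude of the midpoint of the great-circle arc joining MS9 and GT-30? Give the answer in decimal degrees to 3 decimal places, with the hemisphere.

6.872°E

MS9: φ = -68.95333°, λ = +1.46250°
GT-30: φ = -61.94944°, λ = +11.00111°
Bx = cos φ₂ cos Δλ = 0.463749,  By = cos φ₂ sin Δλ = 0.077926
φₘ = atan2(sin φ₁ + sin φ₂, √((cos φ₁ + Bx)² + By²)) = -65.52506°
λₘ = λ₁ + atan2(By, cos φ₁ + Bx) = 6.87226°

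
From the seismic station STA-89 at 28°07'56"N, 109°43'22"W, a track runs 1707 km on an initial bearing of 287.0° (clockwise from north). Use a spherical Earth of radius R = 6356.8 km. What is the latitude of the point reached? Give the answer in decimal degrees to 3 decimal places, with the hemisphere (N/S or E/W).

31.535°N

STA-89: φ = +28.13222°, λ = -109.72278°
δ = d/R = 1707/6356.8 = 0.268531 rad
φ₂ = arcsin(sin φ₁ cos δ + cos φ₁ sin δ cos θ)
   = arcsin(0.47151·0.96416 + 0.88186·0.26532·0.29237) = 31.53481°
λ₂ = λ₁ + atan2(sin θ sin δ cos φ₁, cos δ − sin φ₁ sin φ₂) = -127.04132°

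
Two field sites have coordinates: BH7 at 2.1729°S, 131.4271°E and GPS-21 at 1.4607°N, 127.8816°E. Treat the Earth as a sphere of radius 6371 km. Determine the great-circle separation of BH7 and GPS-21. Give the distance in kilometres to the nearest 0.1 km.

564.5 km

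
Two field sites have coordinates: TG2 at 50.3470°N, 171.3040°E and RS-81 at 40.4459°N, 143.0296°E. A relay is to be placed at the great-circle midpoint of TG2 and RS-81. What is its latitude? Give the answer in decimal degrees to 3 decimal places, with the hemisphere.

Bx = cos φ₂ cos Δλ = 0.670221,  By = cos φ₂ sin Δλ = -0.360491
φₘ = atan2(sin φ₁ + sin φ₂, √((cos φ₁ + Bx)² + By²)) = 46.27009°
λₘ = λ₁ + atan2(By, cos φ₁ + Bx) = 155.89957°

46.270°N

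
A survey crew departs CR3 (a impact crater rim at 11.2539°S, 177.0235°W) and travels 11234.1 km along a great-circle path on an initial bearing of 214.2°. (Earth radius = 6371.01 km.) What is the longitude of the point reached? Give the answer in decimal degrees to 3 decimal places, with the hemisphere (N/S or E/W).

60.876°E

δ = d/R = 11234.1/6371.01 = 1.763315 rad
φ₂ = arcsin(sin φ₁ cos δ + cos φ₁ sin δ cos θ)
   = arcsin(-0.19516·-0.19133 + 0.98077·0.98153·-0.82708) = -49.36305°
λ₂ = λ₁ + atan2(sin θ sin δ cos φ₁, cos δ − sin φ₁ sin φ₂) = 60.87639°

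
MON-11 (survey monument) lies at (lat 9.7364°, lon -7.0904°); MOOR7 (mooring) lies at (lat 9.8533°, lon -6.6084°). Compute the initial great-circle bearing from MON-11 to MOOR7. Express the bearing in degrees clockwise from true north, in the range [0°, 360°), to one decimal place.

Δλ = 0.4820°
y = sin Δλ · cos φ₂ = 0.008288
x = cos φ₁ sin φ₂ − sin φ₁ cos φ₂ cos Δλ = 0.002046
θ = atan2(y, x) = 76.1323° → 76.1323° (mod 360°)

76.1°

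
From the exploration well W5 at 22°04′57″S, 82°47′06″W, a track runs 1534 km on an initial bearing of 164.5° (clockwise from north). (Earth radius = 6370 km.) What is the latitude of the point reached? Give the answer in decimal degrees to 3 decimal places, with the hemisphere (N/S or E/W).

W5: φ = -22.08250°, λ = -82.78500°
δ = d/R = 1534/6370 = 0.240816 rad
φ₂ = arcsin(sin φ₁ cos δ + cos φ₁ sin δ cos θ)
   = arcsin(-0.37594·0.97114 + 0.92664·0.23850·-0.96363) = -35.31390°
λ₂ = λ₁ + atan2(sin θ sin δ cos φ₁, cos δ − sin φ₁ sin φ₂) = -78.30523°

35.314°S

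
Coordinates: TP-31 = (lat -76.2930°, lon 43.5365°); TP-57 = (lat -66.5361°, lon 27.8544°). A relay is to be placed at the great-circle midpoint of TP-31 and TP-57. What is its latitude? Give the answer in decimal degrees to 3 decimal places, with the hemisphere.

Bx = cos φ₂ cos Δλ = 0.383350,  By = cos φ₂ sin Δλ = -0.107626
φₘ = atan2(sin φ₁ + sin φ₂, √((cos φ₁ + Bx)² + By²)) = -71.56604°
λₘ = λ₁ + atan2(By, cos φ₁ + Bx) = 33.69346°

71.566°S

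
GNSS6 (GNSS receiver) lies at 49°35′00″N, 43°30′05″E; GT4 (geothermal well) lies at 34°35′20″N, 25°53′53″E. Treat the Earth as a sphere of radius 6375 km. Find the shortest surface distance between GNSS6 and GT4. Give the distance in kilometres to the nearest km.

2202 km

GNSS6: φ = +49.58333°, λ = +43.50139°
GT4: φ = +34.58889°, λ = +25.89806°
Δφ = -14.9944°,  Δλ = -17.6033°
a = sin²(Δφ/2) + cos φ₁ cos φ₂ sin²(Δλ/2) = 0.029521
c = 2·arcsin(√a) = 0.345349 rad = 19.7871°
d = R·c = 6375 × 0.345349 = 2201.6 km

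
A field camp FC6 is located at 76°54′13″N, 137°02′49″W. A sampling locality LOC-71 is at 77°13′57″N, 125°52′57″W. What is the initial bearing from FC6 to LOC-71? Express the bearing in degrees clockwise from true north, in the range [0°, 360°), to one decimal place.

FC6: φ = +76.90361°, λ = -137.04694°
LOC-71: φ = +77.23250°, λ = -125.88250°
Δλ = 11.1644°
y = sin Δλ · cos φ₂ = 0.042790
x = cos φ₁ sin φ₂ − sin φ₁ cos φ₂ cos Δλ = 0.009814
θ = atan2(y, x) = 77.0831° → 77.0831° (mod 360°)

77.1°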